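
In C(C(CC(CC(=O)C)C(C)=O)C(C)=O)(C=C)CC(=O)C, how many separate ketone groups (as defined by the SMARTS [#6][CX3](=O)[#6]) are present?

4

[#6][CX3](=O)[#6] is the SMARTS for a ketone: a carbonyl carbon (no H) flanked by two carbons.
The molecule carries 4 separate instances of an acetyl/ketone group (-C(=O)CH3) meeting every constraint; each maps to a distinct set of atoms, giving 4 matches.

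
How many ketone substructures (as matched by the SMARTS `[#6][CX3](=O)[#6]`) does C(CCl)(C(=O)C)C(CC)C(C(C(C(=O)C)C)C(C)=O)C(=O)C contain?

4

[#6][CX3](=O)[#6] is the SMARTS for a ketone: a carbonyl carbon (no H) flanked by two carbons.
The molecule carries 4 separate instances of an acetyl/ketone group (-C(=O)CH3) meeting every constraint; each maps to a distinct set of atoms, giving 4 matches.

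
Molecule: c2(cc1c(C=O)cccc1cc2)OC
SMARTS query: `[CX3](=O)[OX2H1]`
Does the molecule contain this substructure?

No

The pattern [CX3](=O)[OX2H1] describes an sp2 carbon double-bonded to O and single-bonded to an -OH oxygen — a carboxylic acid.
The closest candidate here is an aldehyde (-CHO), but there is no singly-bonded oxygen on the carbonyl carbon. No other fragment satisfies the full query, so there is no match.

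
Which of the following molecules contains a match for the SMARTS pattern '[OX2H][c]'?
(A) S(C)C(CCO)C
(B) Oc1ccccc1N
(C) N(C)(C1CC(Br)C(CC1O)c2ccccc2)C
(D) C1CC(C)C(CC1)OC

B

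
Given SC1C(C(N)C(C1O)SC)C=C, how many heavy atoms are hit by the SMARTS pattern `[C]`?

Check the 12 heavy atoms by environment: 8× C → match; 1× O → no; 2× S → no; 1× N → no.
That gives 8 matching atoms.

8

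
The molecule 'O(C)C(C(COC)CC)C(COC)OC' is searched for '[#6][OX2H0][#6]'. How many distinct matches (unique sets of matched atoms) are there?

4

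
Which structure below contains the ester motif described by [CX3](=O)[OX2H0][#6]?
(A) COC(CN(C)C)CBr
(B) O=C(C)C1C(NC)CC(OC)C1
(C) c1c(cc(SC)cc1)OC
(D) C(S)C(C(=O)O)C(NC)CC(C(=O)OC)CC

[CX3](=O)[OX2H0][#6] describes a carbonyl carbon bonded to an oxygen that is itself bonded to carbon (no H on that O) (an ester).
(A) has a methoxy ether (-OCH3) but the ether oxygen is not adjacent to a C=O carbon.
(B) has a methoxy ether (-OCH3) but the ether oxygen is not adjacent to a C=O carbon.
(C) has a methoxy ether (-OCH3) but the ether oxygen is not adjacent to a C=O carbon.
(D) contains a methyl-ester group (-C(=O)OCH3), which satisfies every atom and bond constraint.
So the answer is (D).

D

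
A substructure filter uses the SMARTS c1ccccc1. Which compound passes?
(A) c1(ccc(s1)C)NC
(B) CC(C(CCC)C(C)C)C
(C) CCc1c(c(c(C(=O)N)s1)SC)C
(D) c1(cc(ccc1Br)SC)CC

D

c1ccccc1 describes six aromatic carbons in a ring (a benzene ring).
(A) has a methyl group (-CH3) but no six-membered all-carbon aromatic ring is present.
(B) has a methyl group (-CH3) but no six-membered all-carbon aromatic ring is present.
(C) has a methyl group (-CH3) but no six-membered all-carbon aromatic ring is present.
(D) contains the required atom environment, so the pattern matches.
So the answer is (D).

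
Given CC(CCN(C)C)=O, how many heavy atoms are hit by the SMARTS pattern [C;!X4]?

Check the 8 heavy atoms by environment: 5× C (X4) → no; 1× N (X3) → no; 1× C (X3) → match; 1× O (X1) → no.
That gives 1 matching atom.

1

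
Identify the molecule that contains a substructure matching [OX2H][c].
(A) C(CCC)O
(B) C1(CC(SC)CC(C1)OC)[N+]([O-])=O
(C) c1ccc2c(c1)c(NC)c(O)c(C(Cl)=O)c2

C

[OX2H][c] describes a hydroxyl oxygen attached to an aromatic carbon (a phenol).
(A) has a hydroxyl group (-OH) but the -OH is on an aliphatic carbon, not an aromatic c.
(B) has a methoxy ether (-OCH3) but the oxygen has H0, not H1.
(C) contains a hydroxyl group (-OH), which satisfies every atom and bond constraint.
So the answer is (C).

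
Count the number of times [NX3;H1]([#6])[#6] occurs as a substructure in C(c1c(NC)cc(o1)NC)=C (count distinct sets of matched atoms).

[NX3;H1]([#6])[#6] is the SMARTS for a secondary amine: a trivalent nitrogen with one H, bonded to two carbons.
The molecule carries 2 separate instances of an N-methylamino group (-NHCH3) meeting every constraint; each maps to a distinct set of atoms, giving 2 matches.

2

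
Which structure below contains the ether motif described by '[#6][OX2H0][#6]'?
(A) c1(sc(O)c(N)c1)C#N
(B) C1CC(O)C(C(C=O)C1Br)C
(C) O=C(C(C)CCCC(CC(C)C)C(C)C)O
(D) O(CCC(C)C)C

[#6][OX2H0][#6] describes an aliphatic oxygen bridging two carbons with no H on the oxygen (an ether).
(A) has a hydroxyl group (-OH) but the oxygen has H1, not H0 bridging two carbons.
(B) has a hydroxyl group (-OH) but the oxygen has H1, not H0 bridging two carbons.
(C) has a carboxylic acid group (-C(=O)OH) but the -OH oxygen has H1; the =O is OX1, not OX2.
(D) contains a methoxy ether (-OCH3), which satisfies every atom and bond constraint.
So the answer is (D).

D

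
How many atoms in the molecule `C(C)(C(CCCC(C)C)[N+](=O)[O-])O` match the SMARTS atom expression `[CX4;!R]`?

9

The query [CX4;!R] means: aliphatic carbon with four total connections, not in a ring.
Check the 13 heavy atoms by environment: 9× C (X4, acyclic) → match; 1× N (charge +1, X3, acyclic) → no; 1× O (charge -1, X1, acyclic) → no; 1× O (X1, acyclic) → no; 1× O (X2, acyclic) → no.
That gives 9 matching atoms.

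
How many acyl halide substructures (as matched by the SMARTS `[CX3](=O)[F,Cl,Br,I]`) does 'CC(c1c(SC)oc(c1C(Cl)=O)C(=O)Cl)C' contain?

[CX3](=O)[F,Cl,Br,I] is the SMARTS for an acyl halide: a carbonyl carbon bonded to a halogen.
The molecule carries 2 separate instances of an acyl chloride (-C(=O)Cl) meeting every constraint; each maps to a distinct set of atoms, giving 2 matches.

2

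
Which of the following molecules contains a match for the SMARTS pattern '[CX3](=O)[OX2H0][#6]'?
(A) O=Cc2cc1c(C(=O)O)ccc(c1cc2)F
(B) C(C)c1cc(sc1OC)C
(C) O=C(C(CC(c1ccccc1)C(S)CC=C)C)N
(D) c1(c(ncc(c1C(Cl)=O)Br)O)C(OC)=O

D

[CX3](=O)[OX2H0][#6] describes a carbonyl carbon bonded to an oxygen that is itself bonded to carbon (no H on that O) (an ester).
(A) has a carboxylic acid group (-C(=O)OH) but the singly-bonded O carries H (OX2H1, not H0).
(B) has a methoxy ether (-OCH3) but the ether oxygen is not adjacent to a C=O carbon.
(C) has a primary amide (-C(=O)NH2) but the carbonyl is bonded to N, not to an O-C linkage.
(D) contains a methyl-ester group (-C(=O)OCH3), which satisfies every atom and bond constraint.
So the answer is (D).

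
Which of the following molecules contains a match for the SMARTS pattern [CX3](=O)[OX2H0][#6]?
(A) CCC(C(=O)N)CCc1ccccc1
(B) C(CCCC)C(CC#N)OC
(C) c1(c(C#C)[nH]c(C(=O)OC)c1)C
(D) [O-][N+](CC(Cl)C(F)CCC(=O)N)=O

C

[CX3](=O)[OX2H0][#6] describes a carbonyl carbon bonded to an oxygen that is itself bonded to carbon (no H on that O) (an ester).
(A) has a primary amide (-C(=O)NH2) but the carbonyl is bonded to N, not to an O-C linkage.
(B) has a methoxy ether (-OCH3) but the ether oxygen is not adjacent to a C=O carbon.
(C) contains a methyl-ester group (-C(=O)OCH3), which satisfies every atom and bond constraint.
(D) has a primary amide (-C(=O)NH2) but the carbonyl is bonded to N, not to an O-C linkage.
So the answer is (C).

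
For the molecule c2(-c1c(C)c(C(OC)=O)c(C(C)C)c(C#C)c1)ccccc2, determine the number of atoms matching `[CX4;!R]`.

5

The query [CX4;!R] means: aliphatic carbon with four total connections, not in a ring.
Check the 22 heavy atoms by environment: 12× c (aromatic, X3, in 6-ring) → no; 5× C (X4, acyclic) → match; 2× C (X2, acyclic) → no; 1× C (X3, acyclic) → no; 1× O (X1, acyclic) → no; 1× O (X2, acyclic) → no.
That gives 5 matching atoms.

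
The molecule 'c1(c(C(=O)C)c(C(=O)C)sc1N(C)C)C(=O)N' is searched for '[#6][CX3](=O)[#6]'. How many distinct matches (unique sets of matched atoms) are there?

2

[#6][CX3](=O)[#6] is the SMARTS for a ketone: a carbonyl carbon (no H) flanked by two carbons.
The molecule carries 2 separate instances of an acetyl/ketone group (-C(=O)CH3) meeting every constraint; each maps to a distinct set of atoms, giving 2 matches.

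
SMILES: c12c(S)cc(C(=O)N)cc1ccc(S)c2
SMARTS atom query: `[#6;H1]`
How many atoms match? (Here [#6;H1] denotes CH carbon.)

The query [#6;H1] means: any carbon bearing exactly one hydrogen.
Check the 15 heavy atoms by environment: 5× c (aromatic, H0) → no; 5× c (aromatic, H1) → match; 1× C (H0) → no; 1× O (H0) → no; 1× N (H2) → no; 2× S (H1) → no.
That gives 5 matching atoms.

5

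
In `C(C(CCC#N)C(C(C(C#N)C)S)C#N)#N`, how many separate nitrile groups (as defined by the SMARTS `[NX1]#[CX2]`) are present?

4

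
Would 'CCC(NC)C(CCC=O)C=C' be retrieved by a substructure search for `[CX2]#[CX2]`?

No

The pattern [CX2]#[CX2] describes a carbon-carbon triple bond — an alkyne.
The closest candidate here is a vinyl group (-CH=CH2), but the C=C is a double bond; both carbons are CX3, not CX2. No other fragment satisfies the full query, so there is no match.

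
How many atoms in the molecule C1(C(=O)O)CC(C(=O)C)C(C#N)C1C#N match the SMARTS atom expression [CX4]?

The query [CX4] means: C with X4: aliphatic carbon with exactly 4 total connections (bonds + H).
Check the 15 heavy atoms by environment: 6× C (X4) → match; 2× C (X3) → no; 2× O (X1) → no; 1× O (X2) → no; 2× C (X2) → no; 2× N (X1) → no.
That gives 6 matching atoms.

6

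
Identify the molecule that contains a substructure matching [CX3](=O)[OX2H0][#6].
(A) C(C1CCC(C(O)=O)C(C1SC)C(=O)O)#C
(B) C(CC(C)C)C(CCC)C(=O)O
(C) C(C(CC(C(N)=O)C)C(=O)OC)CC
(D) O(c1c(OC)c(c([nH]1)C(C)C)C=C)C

C

[CX3](=O)[OX2H0][#6] describes a carbonyl carbon bonded to an oxygen that is itself bonded to carbon (no H on that O) (an ester).
(A) has a carboxylic acid group (-C(=O)OH) but the singly-bonded O carries H (OX2H1, not H0).
(B) has a carboxylic acid group (-C(=O)OH) but the singly-bonded O carries H (OX2H1, not H0).
(C) contains a methyl-ester group (-C(=O)OCH3), which satisfies every atom and bond constraint.
(D) has a methoxy ether (-OCH3) but the ether oxygen is not adjacent to a C=O carbon.
So the answer is (C).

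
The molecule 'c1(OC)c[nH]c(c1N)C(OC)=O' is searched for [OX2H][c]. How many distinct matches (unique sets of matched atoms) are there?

[OX2H][c] is the SMARTS for a phenol: a hydroxyl oxygen attached to an aromatic carbon.
The molecule has a methoxy ether (-OCH3), but the oxygen has H0, not H1; nothing else fits, so there are 0 matches.

0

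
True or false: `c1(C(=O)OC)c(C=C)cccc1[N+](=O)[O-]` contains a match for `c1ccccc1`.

True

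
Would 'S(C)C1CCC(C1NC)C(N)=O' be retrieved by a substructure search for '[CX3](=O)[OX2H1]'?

No

The pattern [CX3](=O)[OX2H1] describes an sp2 carbon double-bonded to O and single-bonded to an -OH oxygen — a carboxylic acid.
The closest candidate here is a primary amide (-C(=O)NH2), but the carbonyl is bonded to N, not to an -OH oxygen. No other fragment satisfies the full query, so there is no match.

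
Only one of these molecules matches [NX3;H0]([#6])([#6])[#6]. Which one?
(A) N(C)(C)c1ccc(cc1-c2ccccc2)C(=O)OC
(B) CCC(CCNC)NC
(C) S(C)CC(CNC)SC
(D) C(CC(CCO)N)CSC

A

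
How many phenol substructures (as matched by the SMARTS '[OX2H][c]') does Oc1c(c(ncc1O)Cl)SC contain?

2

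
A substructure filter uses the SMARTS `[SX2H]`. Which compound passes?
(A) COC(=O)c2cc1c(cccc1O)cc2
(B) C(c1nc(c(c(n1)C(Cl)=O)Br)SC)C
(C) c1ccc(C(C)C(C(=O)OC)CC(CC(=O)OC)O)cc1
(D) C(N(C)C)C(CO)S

D

[SX2H] describes an aliphatic sulfur with two connections, one being H (a thiol).
(A) has a hydroxyl group (-OH) but it is an -OH, not an -SH.
(B) has a methylthio ether (-SCH3) but the sulfur has H0 (bonded to two carbons), not H1.
(C) has a hydroxyl group (-OH) but it is an -OH, not an -SH.
(D) contains a thiol (-SH), which satisfies every atom and bond constraint.
So the answer is (D).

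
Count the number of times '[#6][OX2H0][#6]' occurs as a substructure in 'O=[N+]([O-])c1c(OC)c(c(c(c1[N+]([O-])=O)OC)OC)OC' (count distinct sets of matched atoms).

4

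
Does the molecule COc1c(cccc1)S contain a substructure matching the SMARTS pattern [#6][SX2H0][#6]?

No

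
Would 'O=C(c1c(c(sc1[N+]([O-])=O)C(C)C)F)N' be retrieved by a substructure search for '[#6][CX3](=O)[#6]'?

The pattern [#6][CX3](=O)[#6] describes a carbonyl carbon (no H) flanked by two carbons — a ketone.
The closest candidate here is a primary amide (-C(=O)NH2), but one neighbour of the carbonyl carbon is N, not C. No other fragment satisfies the full query, so there is no match.

No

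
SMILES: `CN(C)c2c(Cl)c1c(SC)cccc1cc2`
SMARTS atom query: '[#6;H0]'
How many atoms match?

The query [#6;H0] means: any carbon with no attached hydrogen.
Check the 16 heavy atoms by environment: 5× c (aromatic, H0) → match; 5× c (aromatic, H1) → no; 1× N (H0) → no; 3× C (H3) → no; 1× S (H0) → no; 1× Cl (H0) → no.
That gives 5 matching atoms.

5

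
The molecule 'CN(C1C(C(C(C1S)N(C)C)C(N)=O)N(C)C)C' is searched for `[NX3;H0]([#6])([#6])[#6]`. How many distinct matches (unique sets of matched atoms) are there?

[NX3;H0]([#6])([#6])[#6] is the SMARTS for a tertiary amine: a trivalent nitrogen with no H, bonded to three carbons.
The molecule carries 3 separate instances of a dimethylamino group (-N(CH3)2) meeting every constraint; each maps to a distinct set of atoms, giving 3 matches.

3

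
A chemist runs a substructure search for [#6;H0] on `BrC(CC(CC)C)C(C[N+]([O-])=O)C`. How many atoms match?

0

Check the 13 heavy atoms by environment: 3× C (H2) → no; 3× C (H1) → no; 3× C (H3) → no; 1× Br (H0) → no; 1× N (charge +1, H0) → no; 1× O (charge -1, H0) → no; 1× O (H0) → no.
No environment satisfies the query, so 0 matching atoms.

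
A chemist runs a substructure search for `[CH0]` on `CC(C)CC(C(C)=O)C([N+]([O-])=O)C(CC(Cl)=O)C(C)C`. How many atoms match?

Check the 20 heavy atoms by environment: 2× C (H2) → no; 5× C (H1) → no; 2× C (H0) → match; 3× O (H0) → no; 5× C (H3) → no; 1× Cl (H0) → no; 1× N (charge +1, H0) → no; 1× O (charge -1, H0) → no.
That gives 2 matching atoms.

2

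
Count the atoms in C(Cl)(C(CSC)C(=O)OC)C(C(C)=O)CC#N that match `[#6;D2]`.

3

The query [#6;D2] means: any carbon bonded to exactly two heavy atoms.
Check the 17 heavy atoms by environment: 3× C (D2) → match; 5× C (D3) → no; 2× O (D1) → no; 1× O (D2) → no; 3× C (D1) → no; 1× S (D2) → no; 1× Cl (D1) → no; 1× N (D1) → no.
That gives 3 matching atoms.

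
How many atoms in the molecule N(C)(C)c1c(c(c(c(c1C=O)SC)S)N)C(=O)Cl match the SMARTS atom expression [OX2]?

The query [OX2] means: aliphatic oxygen with two total connections — ether, hydroxyl, or ester single-bond O.
Check the 18 heavy atoms by environment: 6× c (aromatic, X3) → no; 2× N (X3) → no; 2× C (X3) → no; 2× O (X1) → no; 1× Cl (X1) → no; 3× C (X4) → no; 2× S (X2) → no.
No environment satisfies the query, so 0 matching atoms.

0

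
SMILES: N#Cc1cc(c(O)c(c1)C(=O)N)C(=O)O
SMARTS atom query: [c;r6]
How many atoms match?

The query [c;r6] means: aromatic carbon that belongs to a six-membered ring.
Check the 15 heavy atoms by environment: 6× c (aromatic, in 6-ring) → match; 3× C (acyclic) → no; 2× N (acyclic) → no; 4× O (acyclic) → no.
That gives 6 matching atoms.

6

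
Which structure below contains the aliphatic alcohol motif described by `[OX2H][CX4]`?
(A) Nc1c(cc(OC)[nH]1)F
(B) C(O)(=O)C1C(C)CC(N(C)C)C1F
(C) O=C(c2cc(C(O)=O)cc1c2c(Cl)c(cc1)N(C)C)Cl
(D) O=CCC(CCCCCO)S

D

[OX2H][CX4] describes a hydroxyl oxygen bound to an sp3 (X4) carbon (an aliphatic alcohol).
(A) has a methoxy ether (-OCH3) but the oxygen has H0 (ether), not H1.
(B) has a carboxylic acid group (-C(=O)OH) but the -OH is on a CX3 carbonyl carbon, not a CX4 carbon.
(C) has a carboxylic acid group (-C(=O)OH) but the -OH is on a CX3 carbonyl carbon, not a CX4 carbon.
(D) contains a hydroxyl group (-OH), which satisfies every atom and bond constraint.
So the answer is (D).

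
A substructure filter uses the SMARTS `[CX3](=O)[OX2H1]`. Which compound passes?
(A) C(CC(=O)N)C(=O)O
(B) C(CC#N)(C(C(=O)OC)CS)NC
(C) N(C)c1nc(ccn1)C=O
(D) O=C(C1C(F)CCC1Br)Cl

[CX3](=O)[OX2H1] describes an sp2 carbon double-bonded to O and single-bonded to an -OH oxygen (a carboxylic acid).
(A) contains a carboxylic acid group (-C(=O)OH), which satisfies every atom and bond constraint.
(B) has a methyl-ester group (-C(=O)OCH3) but the singly-bonded O has no H (OX2H0, not OX2H1).
(C) has an aldehyde (-CHO) but there is no singly-bonded oxygen on the carbonyl carbon.
(D) has an acyl chloride (-C(=O)Cl) but the carbonyl is bonded to Cl, not to an -OH oxygen.
So the answer is (A).

A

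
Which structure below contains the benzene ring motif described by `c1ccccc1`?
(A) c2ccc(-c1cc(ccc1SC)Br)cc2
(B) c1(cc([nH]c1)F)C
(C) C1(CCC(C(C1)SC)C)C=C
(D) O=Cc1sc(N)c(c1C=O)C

A

c1ccccc1 describes six aromatic carbons in a ring (a benzene ring).
(A) contains a phenyl ring, which satisfies every atom and bond constraint.
(B) has a methyl group (-CH3) but no six-membered all-carbon aromatic ring is present.
(C) has a methyl group (-CH3) but no six-membered all-carbon aromatic ring is present.
(D) has a methyl group (-CH3) but no six-membered all-carbon aromatic ring is present.
So the answer is (A).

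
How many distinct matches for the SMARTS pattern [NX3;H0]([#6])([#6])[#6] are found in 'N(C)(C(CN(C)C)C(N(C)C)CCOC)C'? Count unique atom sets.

[NX3;H0]([#6])([#6])[#6] is the SMARTS for a tertiary amine: a trivalent nitrogen with no H, bonded to three carbons.
The molecule carries 3 separate instances of a dimethylamino group (-N(CH3)2) meeting every constraint; each maps to a distinct set of atoms, giving 3 matches.

3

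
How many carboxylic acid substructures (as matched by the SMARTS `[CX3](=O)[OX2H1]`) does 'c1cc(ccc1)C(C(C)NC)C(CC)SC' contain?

[CX3](=O)[OX2H1] is the SMARTS for a carboxylic acid: an sp2 carbon double-bonded to O and single-bonded to an -OH oxygen.
No fragment in the molecule satisfies every constraint, giving 0 matches.

0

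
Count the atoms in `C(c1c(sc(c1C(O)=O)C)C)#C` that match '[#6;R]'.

Check the 12 heavy atoms by environment: 1× s (aromatic, in 5-ring) → no; 4× c (aromatic, in 5-ring) → match; 5× C (acyclic) → no; 2× O (acyclic) → no.
That gives 4 matching atoms.

4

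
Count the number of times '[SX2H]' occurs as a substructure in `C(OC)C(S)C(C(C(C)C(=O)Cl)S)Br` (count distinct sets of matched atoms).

2

[SX2H] is the SMARTS for a thiol: an aliphatic sulfur with two connections, one being H.
The molecule carries 2 separate instances of a thiol (-SH) meeting every constraint; each maps to a distinct set of atoms, giving 2 matches.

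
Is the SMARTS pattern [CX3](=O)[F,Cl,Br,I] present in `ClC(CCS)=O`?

Yes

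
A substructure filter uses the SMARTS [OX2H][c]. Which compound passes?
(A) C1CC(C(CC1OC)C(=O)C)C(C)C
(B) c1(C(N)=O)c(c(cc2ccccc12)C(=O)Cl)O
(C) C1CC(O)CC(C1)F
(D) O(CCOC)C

B

[OX2H][c] describes a hydroxyl oxygen attached to an aromatic carbon (a phenol).
(A) has a methoxy ether (-OCH3) but the oxygen has H0, not H1.
(B) contains a hydroxyl group (-OH), which satisfies every atom and bond constraint.
(C) has a hydroxyl group (-OH) but the -OH is on an aliphatic carbon, not an aromatic c.
(D) has a methoxy ether (-OCH3) but the oxygen has H0, not H1.
So the answer is (B).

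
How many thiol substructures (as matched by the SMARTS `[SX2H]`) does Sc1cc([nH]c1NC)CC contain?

[SX2H] is the SMARTS for a thiol: an aliphatic sulfur with two connections, one being H.
Exactly one fragment in the molecule meets all constraints, giving 1 match.

1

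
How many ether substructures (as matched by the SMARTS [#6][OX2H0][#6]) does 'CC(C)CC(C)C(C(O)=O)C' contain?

0

[#6][OX2H0][#6] is the SMARTS for an ether: an aliphatic oxygen bridging two carbons with no H on the oxygen.
The molecule has a carboxylic acid group (-C(=O)OH), but the -OH oxygen has H1; the =O is OX1, not OX2; nothing else fits, so there are 0 matches.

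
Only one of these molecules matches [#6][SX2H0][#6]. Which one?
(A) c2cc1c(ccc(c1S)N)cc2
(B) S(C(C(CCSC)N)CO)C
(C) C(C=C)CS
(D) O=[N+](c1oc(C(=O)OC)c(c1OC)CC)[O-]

[#6][SX2H0][#6] describes an aliphatic sulfur bridging two carbons with no H on the sulfur (a thioether).
(A) has a thiol (-SH) but the sulfur has H1, not H0 bridging two carbons.
(B) contains a methylthio ether (-SCH3), which satisfies every atom and bond constraint.
(C) has a thiol (-SH) but the sulfur has H1, not H0 bridging two carbons.
(D) has a methoxy ether (-OCH3) but the bridging atom is O, not S.
So the answer is (B).

B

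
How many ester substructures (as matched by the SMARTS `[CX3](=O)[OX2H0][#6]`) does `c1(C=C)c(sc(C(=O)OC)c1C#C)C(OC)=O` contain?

2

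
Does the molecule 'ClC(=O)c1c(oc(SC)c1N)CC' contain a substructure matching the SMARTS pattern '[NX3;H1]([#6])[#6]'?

The pattern [NX3;H1]([#6])[#6] describes a trivalent nitrogen with one H, bonded to two carbons — a secondary amine.
The closest candidate here is a primary amino group (-NH2), but the nitrogen has H2 and only one carbon neighbour. No other fragment satisfies the full query, so there is no match.

No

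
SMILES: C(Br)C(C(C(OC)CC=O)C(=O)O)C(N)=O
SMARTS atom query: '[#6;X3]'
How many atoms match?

3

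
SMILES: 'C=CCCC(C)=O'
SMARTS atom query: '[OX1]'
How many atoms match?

1

The query [OX1] means: aliphatic oxygen with one total connection — typically a carbonyl =O or an oxide.
Check the 7 heavy atoms by environment: 3× C (X4) → no; 3× C (X3) → no; 1× O (X1) → match.
That gives 1 matching atom.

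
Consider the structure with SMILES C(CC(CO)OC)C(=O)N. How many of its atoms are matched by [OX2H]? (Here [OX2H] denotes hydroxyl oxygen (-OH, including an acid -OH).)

The query [OX2H] means: aliphatic oxygen with two connections, one of which is H — an -OH oxygen.
Check the 10 heavy atoms by environment: 3× C (H2, X4) → no; 1× C (H1, X4) → no; 1× O (H0, X2) → no; 1× C (H3, X4) → no; 1× C (H0, X3) → no; 1× O (H0, X1) → no; 1× N (H2, X3) → no; 1× O (H1, X2) → match.
That gives 1 matching atom.

1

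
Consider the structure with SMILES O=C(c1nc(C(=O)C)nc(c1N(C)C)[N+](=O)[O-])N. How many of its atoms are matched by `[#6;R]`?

4

Check the 18 heavy atoms by environment: 2× n (aromatic, in 6-ring) → no; 4× c (aromatic, in 6-ring) → match; 5× C (acyclic) → no; 3× O (acyclic) → no; 2× N (acyclic) → no; 1× N (charge +1, acyclic) → no; 1× O (charge -1, acyclic) → no.
That gives 4 matching atoms.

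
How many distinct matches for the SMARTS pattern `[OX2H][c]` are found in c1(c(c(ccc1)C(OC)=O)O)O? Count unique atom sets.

2

[OX2H][c] is the SMARTS for a phenol: a hydroxyl oxygen attached to an aromatic carbon.
The molecule carries 2 separate instances of a hydroxyl group (-OH) meeting every constraint; each maps to a distinct set of atoms, giving 2 matches.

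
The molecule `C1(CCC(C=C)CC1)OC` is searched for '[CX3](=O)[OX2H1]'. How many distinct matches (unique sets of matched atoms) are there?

[CX3](=O)[OX2H1] is the SMARTS for a carboxylic acid: an sp2 carbon double-bonded to O and single-bonded to an -OH oxygen.
No fragment in the molecule satisfies every constraint, giving 0 matches.

0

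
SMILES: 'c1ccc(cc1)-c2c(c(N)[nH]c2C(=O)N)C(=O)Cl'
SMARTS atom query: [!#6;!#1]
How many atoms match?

6

The query [!#6;!#1] means: not carbon and not hydrogen — any heteroatom.
Check the 18 heavy atoms by environment: 1× n (aromatic) → match; 10× c (aromatic) → no; 2× N → match; 2× C → no; 2× O → match; 1× Cl → match.
Summing the matching environments: 1 + 2 + 2 + 1 = 6 matching atoms.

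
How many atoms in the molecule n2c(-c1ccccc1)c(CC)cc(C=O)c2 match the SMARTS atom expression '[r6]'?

Check the 16 heavy atoms by environment: 1× n (aromatic, in 6-ring) → match; 11× c (aromatic, in 6-ring) → match; 3× C (acyclic) → no; 1× O (acyclic) → no.
Summing the matching environments: 1 + 11 = 12 matching atoms.

12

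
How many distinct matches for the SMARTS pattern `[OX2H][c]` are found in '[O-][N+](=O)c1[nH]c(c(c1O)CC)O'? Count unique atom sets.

[OX2H][c] is the SMARTS for a phenol: a hydroxyl oxygen attached to an aromatic carbon.
The molecule carries 2 separate instances of a hydroxyl group (-OH) meeting every constraint; each maps to a distinct set of atoms, giving 2 matches.

2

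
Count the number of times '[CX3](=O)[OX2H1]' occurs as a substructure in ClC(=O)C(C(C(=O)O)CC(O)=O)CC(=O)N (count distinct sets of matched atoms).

2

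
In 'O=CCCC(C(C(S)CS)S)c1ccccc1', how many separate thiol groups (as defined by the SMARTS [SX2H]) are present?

[SX2H] is the SMARTS for a thiol: an aliphatic sulfur with two connections, one being H.
The molecule carries 3 separate instances of a thiol (-SH) meeting every constraint; each maps to a distinct set of atoms, giving 3 matches.

3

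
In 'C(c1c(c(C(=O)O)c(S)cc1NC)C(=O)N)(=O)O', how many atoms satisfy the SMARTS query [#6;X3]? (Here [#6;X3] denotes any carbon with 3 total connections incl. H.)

The query [#6;X3] means: any carbon (aromatic or not) with three total connections.
Check the 18 heavy atoms by environment: 6× c (aromatic, X3) → match; 3× C (X3) → match; 3× O (X1) → no; 2× O (X2) → no; 2× N (X3) → no; 1× C (X4) → no; 1× S (X2) → no.
Summing the matching environments: 6 + 3 = 9 matching atoms.

9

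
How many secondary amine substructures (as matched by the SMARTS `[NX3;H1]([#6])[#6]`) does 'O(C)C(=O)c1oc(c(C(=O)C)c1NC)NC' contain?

2

[NX3;H1]([#6])[#6] is the SMARTS for a secondary amine: a trivalent nitrogen with one H, bonded to two carbons.
The molecule carries 2 separate instances of an N-methylamino group (-NHCH3) meeting every constraint; each maps to a distinct set of atoms, giving 2 matches.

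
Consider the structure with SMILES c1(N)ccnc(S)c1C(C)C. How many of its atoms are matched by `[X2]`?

The query [X2] means: any atom with exactly two total connections (bonds + H).
Check the 11 heavy atoms by environment: 1× n (aromatic, X2) → match; 5× c (aromatic, X3) → no; 1× N (X3) → no; 1× S (X2) → match; 3× C (X4) → no.
Summing the matching environments: 1 + 1 = 2 matching atoms.

2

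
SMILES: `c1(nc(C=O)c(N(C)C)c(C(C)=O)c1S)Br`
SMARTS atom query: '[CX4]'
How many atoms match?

3

The query [CX4] means: C with X4: aliphatic carbon with exactly 4 total connections (bonds + H).
Check the 16 heavy atoms by environment: 1× n (aromatic, X2) → no; 5× c (aromatic, X3) → no; 1× S (X2) → no; 1× N (X3) → no; 3× C (X4) → match; 1× Br (X1) → no; 2× C (X3) → no; 2× O (X1) → no.
That gives 3 matching atoms.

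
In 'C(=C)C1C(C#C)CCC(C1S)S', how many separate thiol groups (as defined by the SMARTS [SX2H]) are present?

2

[SX2H] is the SMARTS for a thiol: an aliphatic sulfur with two connections, one being H.
The molecule carries 2 separate instances of a thiol (-SH) meeting every constraint; each maps to a distinct set of atoms, giving 2 matches.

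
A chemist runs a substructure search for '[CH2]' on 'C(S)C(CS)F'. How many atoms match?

2

The query [CH2] means: aliphatic carbon with exactly two hydrogens.
Check the 6 heavy atoms by environment: 2× C (H2) → match; 1× C (H1) → no; 1× F (H0) → no; 2× S (H1) → no.
That gives 2 matching atoms.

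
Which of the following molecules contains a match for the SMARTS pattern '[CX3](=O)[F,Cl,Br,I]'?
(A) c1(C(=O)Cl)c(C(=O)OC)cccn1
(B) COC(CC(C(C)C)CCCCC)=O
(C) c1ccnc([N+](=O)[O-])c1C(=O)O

A

[CX3](=O)[F,Cl,Br,I] describes a carbonyl carbon bonded to a halogen (an acyl halide).
(A) contains an acyl chloride (-C(=O)Cl), which satisfies every atom and bond constraint.
(B) has a methyl-ester group (-C(=O)OCH3) but the carbonyl is bonded to -O-C, not to a halogen.
(C) has a carboxylic acid group (-C(=O)OH) but the carbonyl is bonded to -OH, not to a halogen.
So the answer is (A).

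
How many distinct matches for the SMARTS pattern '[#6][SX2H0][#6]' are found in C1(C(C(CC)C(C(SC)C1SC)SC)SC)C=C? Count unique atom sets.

4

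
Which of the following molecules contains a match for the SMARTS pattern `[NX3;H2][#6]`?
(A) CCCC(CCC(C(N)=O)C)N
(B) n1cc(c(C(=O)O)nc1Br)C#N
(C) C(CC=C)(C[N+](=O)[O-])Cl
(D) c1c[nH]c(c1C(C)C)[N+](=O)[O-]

[NX3;H2][#6] describes a trivalent nitrogen with two H attached to carbon (a primary amine).
(A) contains a primary amino group (-NH2), which satisfies every atom and bond constraint.
(B) has a nitrile (-C#N) but the nitrogen is NX1 (triple-bonded), not NX3 with two H.
(C) has a nitro group (-[N+](=O)[O-]) but the nitrogen is [N+] with no H, not NX3H2.
(D) has a nitro group (-[N+](=O)[O-]) but the nitrogen is [N+] with no H, not NX3H2.
So the answer is (A).

A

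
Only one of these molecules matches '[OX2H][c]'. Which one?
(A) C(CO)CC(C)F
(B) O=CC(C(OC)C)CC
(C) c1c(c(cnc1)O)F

[OX2H][c] describes a hydroxyl oxygen attached to an aromatic carbon (a phenol).
(A) has a hydroxyl group (-OH) but the -OH is on an aliphatic carbon, not an aromatic c.
(B) has a methoxy ether (-OCH3) but the oxygen has H0, not H1.
(C) contains a hydroxyl group (-OH), which satisfies every atom and bond constraint.
So the answer is (C).

C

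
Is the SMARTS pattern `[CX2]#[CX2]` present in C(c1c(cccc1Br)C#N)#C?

The pattern [CX2]#[CX2] describes a carbon-carbon triple bond — an alkyne.
The molecule carries an ethynyl group (-C#CH), whose atoms satisfy every constraint of the query, so the pattern matches.

Yes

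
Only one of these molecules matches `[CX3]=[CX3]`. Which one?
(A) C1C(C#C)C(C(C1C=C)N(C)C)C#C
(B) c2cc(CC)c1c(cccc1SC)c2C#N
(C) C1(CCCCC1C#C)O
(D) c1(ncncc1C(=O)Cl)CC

A

[CX3]=[CX3] describes a non-aromatic C=C double bond between two sp2 carbons (an alkene).
(A) contains a vinyl group (-CH=CH2), which satisfies every atom and bond constraint.
(B) has an ethyl group (-CH2CH3) but its C-C bond is a single bond between CX4 carbons, not CX3=CX3.
(C) has an ethynyl group (-C#CH) but the C-C bond is a triple bond, not a double bond.
(D) has an ethyl group (-CH2CH3) but its C-C bond is a single bond between CX4 carbons, not CX3=CX3.
So the answer is (A).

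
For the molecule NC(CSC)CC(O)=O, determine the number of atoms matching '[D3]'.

2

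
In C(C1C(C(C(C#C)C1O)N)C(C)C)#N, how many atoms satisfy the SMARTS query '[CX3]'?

The query [CX3] means: C with X3: aliphatic carbon with exactly 3 total connections.
Check the 14 heavy atoms by environment: 8× C (X4) → no; 3× C (X2) → no; 1× N (X3) → no; 1× O (X2) → no; 1× N (X1) → no.
No environment satisfies the query, so 0 matching atoms.

0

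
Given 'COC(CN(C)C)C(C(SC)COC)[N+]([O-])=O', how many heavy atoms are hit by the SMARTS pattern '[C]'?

10

The query [C] means: uppercase C matches aliphatic (non-aromatic) carbon only.
Check the 17 heavy atoms by environment: 10× C → match; 3× O → no; 1× N → no; 1× N (charge +1) → no; 1× O (charge -1) → no; 1× S → no.
That gives 10 matching atoms.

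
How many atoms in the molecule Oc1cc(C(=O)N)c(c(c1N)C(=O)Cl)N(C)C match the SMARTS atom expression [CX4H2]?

0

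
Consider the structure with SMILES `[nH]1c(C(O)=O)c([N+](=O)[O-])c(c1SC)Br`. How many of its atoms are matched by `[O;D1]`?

The query [O;D1] means: aliphatic oxygen bonded to exactly one heavy atom.
Check the 14 heavy atoms by environment: 1× n (aromatic, D2) → no; 4× c (aromatic, D3) → no; 1× N (charge +1, D3) → no; 1× O (charge -1, D1) → match; 3× O (D1) → match; 1× C (D3) → no; 1× Br (D1) → no; 1× S (D2) → no; 1× C (D1) → no.
Summing the matching environments: 1 + 3 = 4 matching atoms.

4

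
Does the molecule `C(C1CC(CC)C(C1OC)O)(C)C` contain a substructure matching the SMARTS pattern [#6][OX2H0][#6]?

The pattern [#6][OX2H0][#6] describes an aliphatic oxygen bridging two carbons with no H on the oxygen — an ether.
The molecule carries a methoxy ether (-OCH3), whose atoms satisfy every constraint of the query, so the pattern matches.

Yes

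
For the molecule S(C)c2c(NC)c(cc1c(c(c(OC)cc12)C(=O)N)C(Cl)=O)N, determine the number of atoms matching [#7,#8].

6

The query [#7,#8] means: nitrogen or oxygen (comma = OR).
Check the 23 heavy atoms by environment: 10× c (aromatic) → no; 1× S → no; 5× C → no; 3× O → match; 3× N → match; 1× Cl → no.
Summing the matching environments: 3 + 3 = 6 matching atoms.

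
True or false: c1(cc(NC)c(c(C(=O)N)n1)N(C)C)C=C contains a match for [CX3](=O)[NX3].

True

The pattern [CX3](=O)[NX3] describes a carbonyl carbon bonded to a trivalent nitrogen — an amide.
The molecule carries a primary amide (-C(=O)NH2), whose atoms satisfy every constraint of the query, so the pattern matches.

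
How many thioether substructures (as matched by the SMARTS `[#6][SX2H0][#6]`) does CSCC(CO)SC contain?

2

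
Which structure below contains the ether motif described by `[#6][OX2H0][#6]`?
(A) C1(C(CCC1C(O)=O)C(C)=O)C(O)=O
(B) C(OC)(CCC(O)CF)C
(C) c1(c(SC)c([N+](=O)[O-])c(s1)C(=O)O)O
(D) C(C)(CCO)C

B

[#6][OX2H0][#6] describes an aliphatic oxygen bridging two carbons with no H on the oxygen (an ether).
(A) has a carboxylic acid group (-C(=O)OH) but the -OH oxygen has H1; the =O is OX1, not OX2.
(B) contains a methoxy ether (-OCH3), which satisfies every atom and bond constraint.
(C) has a carboxylic acid group (-C(=O)OH) but the -OH oxygen has H1; the =O is OX1, not OX2.
(D) has a hydroxyl group (-OH) but the oxygen has H1, not H0 bridging two carbons.
So the answer is (B).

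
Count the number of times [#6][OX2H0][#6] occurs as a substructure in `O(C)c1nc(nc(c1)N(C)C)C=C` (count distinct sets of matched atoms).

1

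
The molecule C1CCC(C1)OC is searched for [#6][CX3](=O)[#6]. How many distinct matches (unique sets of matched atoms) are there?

[#6][CX3](=O)[#6] is the SMARTS for a ketone: a carbonyl carbon (no H) flanked by two carbons.
No fragment in the molecule satisfies every constraint, giving 0 matches.

0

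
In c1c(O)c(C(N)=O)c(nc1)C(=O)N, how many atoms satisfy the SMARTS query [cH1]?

2

The query [cH1] means: aromatic carbon bearing exactly one hydrogen.
Check the 13 heavy atoms by environment: 1× n (aromatic, H0) → no; 2× c (aromatic, H1) → match; 3× c (aromatic, H0) → no; 1× O (H1) → no; 2× C (H0) → no; 2× O (H0) → no; 2× N (H2) → no.
That gives 2 matching atoms.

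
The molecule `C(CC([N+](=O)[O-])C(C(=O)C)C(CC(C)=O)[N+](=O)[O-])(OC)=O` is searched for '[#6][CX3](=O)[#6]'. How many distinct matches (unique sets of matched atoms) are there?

[#6][CX3](=O)[#6] is the SMARTS for a ketone: a carbonyl carbon (no H) flanked by two carbons.
The molecule carries 2 separate instances of an acetyl/ketone group (-C(=O)CH3) meeting every constraint; each maps to a distinct set of atoms, giving 2 matches.

2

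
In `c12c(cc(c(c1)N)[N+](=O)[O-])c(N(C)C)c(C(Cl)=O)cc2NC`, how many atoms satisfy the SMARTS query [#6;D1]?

Check the 22 heavy atoms by environment: 7× c (aromatic, D3) → no; 3× c (aromatic, D2) → no; 1× N (D1) → no; 1× C (D3) → no; 2× O (D1) → no; 1× Cl (D1) → no; 1× N (D2) → no; 3× C (D1) → match; 1× N (charge +1, D3) → no; 1× O (charge -1, D1) → no; 1× N (D3) → no.
That gives 3 matching atoms.

3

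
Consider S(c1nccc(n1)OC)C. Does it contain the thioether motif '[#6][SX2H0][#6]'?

The pattern [#6][SX2H0][#6] describes an aliphatic sulfur bridging two carbons with no H on the sulfur — a thioether.
The molecule carries a methylthio ether (-SCH3), whose atoms satisfy every constraint of the query, so the pattern matches.

Yes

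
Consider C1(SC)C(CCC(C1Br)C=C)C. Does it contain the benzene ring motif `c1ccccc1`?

The pattern c1ccccc1 describes six aromatic carbons in a ring — a benzene ring.
The closest candidate here is a methyl group (-CH3), but no six-membered all-carbon aromatic ring is present. No other fragment satisfies the full query, so there is no match.

No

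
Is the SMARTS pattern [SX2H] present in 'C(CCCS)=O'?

The pattern [SX2H] describes an aliphatic sulfur with two connections, one being H — a thiol.
The molecule carries a thiol (-SH), whose atoms satisfy every constraint of the query, so the pattern matches.

Yes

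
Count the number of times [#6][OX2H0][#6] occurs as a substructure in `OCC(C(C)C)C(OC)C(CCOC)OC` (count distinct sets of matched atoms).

3

[#6][OX2H0][#6] is the SMARTS for an ether: an aliphatic oxygen bridging two carbons with no H on the oxygen.
The molecule carries 3 separate instances of a methoxy ether (-OCH3) meeting every constraint; each maps to a distinct set of atoms, giving 3 matches.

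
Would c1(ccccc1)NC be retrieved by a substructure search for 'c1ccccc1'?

The pattern c1ccccc1 describes six aromatic carbons in a ring — a benzene ring.
The required atom environment is present in the molecule, so the pattern matches.

Yes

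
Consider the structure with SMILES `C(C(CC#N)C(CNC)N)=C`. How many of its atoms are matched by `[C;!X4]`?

3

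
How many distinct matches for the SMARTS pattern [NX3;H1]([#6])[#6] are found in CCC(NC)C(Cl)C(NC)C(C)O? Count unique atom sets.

2

[NX3;H1]([#6])[#6] is the SMARTS for a secondary amine: a trivalent nitrogen with one H, bonded to two carbons.
The molecule carries 2 separate instances of an N-methylamino group (-NHCH3) meeting every constraint; each maps to a distinct set of atoms, giving 2 matches.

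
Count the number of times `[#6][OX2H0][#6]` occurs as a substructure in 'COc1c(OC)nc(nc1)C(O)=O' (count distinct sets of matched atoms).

2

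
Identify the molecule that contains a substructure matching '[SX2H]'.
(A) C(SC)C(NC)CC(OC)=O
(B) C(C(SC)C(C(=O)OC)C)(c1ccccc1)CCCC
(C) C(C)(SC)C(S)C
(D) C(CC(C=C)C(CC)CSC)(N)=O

[SX2H] describes an aliphatic sulfur with two connections, one being H (a thiol).
(A) has a methylthio ether (-SCH3) but the sulfur has H0 (bonded to two carbons), not H1.
(B) has a methylthio ether (-SCH3) but the sulfur has H0 (bonded to two carbons), not H1.
(C) contains a thiol (-SH), which satisfies every atom and bond constraint.
(D) has a methylthio ether (-SCH3) but the sulfur has H0 (bonded to two carbons), not H1.
So the answer is (C).

C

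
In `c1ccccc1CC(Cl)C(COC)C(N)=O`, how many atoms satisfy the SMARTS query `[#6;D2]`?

7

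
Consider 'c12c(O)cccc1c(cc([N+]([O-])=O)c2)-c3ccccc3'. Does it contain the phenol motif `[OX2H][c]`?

The pattern [OX2H][c] describes a hydroxyl oxygen attached to an aromatic carbon — a phenol.
The molecule carries a hydroxyl group (-OH), whose atoms satisfy every constraint of the query, so the pattern matches.

Yes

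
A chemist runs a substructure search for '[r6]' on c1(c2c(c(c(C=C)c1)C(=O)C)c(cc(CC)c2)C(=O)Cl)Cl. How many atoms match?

10

Check the 21 heavy atoms by environment: 10× c (aromatic, in 6-ring) → match; 2× Cl (acyclic) → no; 7× C (acyclic) → no; 2× O (acyclic) → no.
That gives 10 matching atoms.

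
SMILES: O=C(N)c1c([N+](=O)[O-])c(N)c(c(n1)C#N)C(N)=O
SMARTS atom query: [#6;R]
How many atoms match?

5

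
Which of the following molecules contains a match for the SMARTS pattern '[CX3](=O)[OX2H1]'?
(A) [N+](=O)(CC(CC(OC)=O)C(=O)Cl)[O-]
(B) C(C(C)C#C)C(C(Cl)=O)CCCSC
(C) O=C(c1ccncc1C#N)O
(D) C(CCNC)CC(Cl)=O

C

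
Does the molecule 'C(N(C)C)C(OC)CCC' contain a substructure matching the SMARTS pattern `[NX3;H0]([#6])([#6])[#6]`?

Yes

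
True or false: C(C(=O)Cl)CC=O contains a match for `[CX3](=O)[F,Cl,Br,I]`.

The pattern [CX3](=O)[F,Cl,Br,I] describes a carbonyl carbon bonded to a halogen — an acyl halide.
The molecule carries an acyl chloride (-C(=O)Cl), whose atoms satisfy every constraint of the query, so the pattern matches.

True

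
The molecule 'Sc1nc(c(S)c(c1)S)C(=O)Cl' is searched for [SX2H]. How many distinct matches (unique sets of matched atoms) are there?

[SX2H] is the SMARTS for a thiol: an aliphatic sulfur with two connections, one being H.
The molecule carries 3 separate instances of a thiol (-SH) meeting every constraint; each maps to a distinct set of atoms, giving 3 matches.

3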